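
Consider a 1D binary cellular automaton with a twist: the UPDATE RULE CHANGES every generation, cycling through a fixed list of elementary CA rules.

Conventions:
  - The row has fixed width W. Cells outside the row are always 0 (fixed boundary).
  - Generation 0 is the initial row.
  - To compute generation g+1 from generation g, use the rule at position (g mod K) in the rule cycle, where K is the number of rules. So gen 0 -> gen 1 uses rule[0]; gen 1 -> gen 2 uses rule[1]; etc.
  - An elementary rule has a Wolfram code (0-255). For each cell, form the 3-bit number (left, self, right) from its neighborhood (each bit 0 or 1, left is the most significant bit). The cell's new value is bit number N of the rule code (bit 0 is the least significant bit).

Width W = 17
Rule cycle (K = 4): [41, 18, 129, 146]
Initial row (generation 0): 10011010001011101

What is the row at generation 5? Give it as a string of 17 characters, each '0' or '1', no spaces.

Gen 0: 10011010001011101
Gen 1 (rule 41): 00010100100110010
Gen 2 (rule 18): 00100011011001101
Gen 3 (rule 129): 10001000000000000
Gen 4 (rule 146): 01010100000000000
Gen 5 (rule 41): 00101001111111111

Answer: 00101001111111111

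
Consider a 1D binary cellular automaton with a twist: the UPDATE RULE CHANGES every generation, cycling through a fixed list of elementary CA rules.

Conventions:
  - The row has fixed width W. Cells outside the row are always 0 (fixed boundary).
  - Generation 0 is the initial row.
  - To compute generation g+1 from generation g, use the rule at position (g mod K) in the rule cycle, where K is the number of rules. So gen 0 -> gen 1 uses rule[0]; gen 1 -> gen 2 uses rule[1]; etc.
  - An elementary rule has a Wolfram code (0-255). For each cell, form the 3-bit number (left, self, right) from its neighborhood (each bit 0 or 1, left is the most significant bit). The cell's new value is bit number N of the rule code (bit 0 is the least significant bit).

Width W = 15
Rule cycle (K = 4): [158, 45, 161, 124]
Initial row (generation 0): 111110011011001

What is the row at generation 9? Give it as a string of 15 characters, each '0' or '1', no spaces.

Gen 0: 111110011011001
Gen 1 (rule 158): 111101110010111
Gen 2 (rule 45): 100011000011100
Gen 3 (rule 161): 001000011001001
Gen 4 (rule 124): 001100011101101
Gen 5 (rule 158): 011010111001001
Gen 6 (rule 45): 010111100001001
Gen 7 (rule 161): 001011001100000
Gen 8 (rule 124): 001111101110000
Gen 9 (rule 158): 011111001101000

Answer: 011111001101000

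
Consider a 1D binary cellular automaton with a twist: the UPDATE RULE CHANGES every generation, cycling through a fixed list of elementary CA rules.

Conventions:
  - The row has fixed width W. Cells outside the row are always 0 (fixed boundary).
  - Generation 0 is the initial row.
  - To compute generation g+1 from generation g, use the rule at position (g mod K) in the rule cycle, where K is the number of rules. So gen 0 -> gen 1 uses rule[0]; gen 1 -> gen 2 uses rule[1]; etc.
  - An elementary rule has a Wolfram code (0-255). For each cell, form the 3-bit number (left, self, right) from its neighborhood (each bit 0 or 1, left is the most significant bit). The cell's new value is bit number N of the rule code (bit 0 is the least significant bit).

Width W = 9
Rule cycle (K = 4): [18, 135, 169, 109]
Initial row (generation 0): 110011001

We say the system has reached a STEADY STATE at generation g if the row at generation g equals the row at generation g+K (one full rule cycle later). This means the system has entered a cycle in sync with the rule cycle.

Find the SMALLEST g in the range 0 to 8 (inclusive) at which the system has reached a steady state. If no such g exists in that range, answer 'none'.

Answer: none

Derivation:
Gen 0: 110011001
Gen 1 (rule 18): 001100110
Gen 2 (rule 135): 110001000
Gen 3 (rule 169): 100100011
Gen 4 (rule 109): 100101011
Gen 5 (rule 18): 011000000
Gen 6 (rule 135): 100011111
Gen 7 (rule 169): 001011110
Gen 8 (rule 109): 101110010
Gen 9 (rule 18): 000001101
Gen 10 (rule 135): 111110001
Gen 11 (rule 169): 111100100
Gen 12 (rule 109): 100100101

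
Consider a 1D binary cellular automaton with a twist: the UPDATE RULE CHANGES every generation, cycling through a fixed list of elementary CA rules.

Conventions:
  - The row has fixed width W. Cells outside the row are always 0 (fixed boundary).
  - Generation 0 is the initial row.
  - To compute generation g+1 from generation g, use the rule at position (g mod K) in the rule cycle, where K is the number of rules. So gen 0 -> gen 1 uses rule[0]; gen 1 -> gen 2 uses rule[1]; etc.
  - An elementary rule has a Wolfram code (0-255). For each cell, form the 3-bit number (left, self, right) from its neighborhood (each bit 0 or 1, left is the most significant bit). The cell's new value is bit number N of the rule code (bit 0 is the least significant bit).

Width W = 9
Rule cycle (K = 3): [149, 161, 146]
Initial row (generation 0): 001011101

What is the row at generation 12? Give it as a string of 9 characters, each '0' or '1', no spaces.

Gen 0: 001011101
Gen 1 (rule 149): 101001001
Gen 2 (rule 161): 010000000
Gen 3 (rule 146): 101000000
Gen 4 (rule 149): 101111111
Gen 5 (rule 161): 010111110
Gen 6 (rule 146): 100011101
Gen 7 (rule 149): 111001001
Gen 8 (rule 161): 010000000
Gen 9 (rule 146): 101000000
Gen 10 (rule 149): 101111111
Gen 11 (rule 161): 010111110
Gen 12 (rule 146): 100011101

Answer: 100011101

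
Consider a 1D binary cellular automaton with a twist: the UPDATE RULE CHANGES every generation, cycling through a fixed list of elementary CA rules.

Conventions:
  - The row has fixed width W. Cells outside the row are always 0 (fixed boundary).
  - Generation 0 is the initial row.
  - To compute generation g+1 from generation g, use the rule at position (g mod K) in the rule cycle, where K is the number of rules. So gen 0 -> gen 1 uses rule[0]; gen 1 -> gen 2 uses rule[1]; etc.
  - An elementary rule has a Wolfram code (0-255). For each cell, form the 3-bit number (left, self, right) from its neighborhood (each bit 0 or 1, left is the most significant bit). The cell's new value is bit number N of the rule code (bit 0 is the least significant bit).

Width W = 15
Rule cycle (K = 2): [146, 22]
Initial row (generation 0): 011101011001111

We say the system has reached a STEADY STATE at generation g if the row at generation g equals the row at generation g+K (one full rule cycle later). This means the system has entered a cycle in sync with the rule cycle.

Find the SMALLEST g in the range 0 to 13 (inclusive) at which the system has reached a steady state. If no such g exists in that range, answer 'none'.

Gen 0: 011101011001111
Gen 1 (rule 146): 101000000110110
Gen 2 (rule 22): 101100001000001
Gen 3 (rule 146): 000010010100010
Gen 4 (rule 22): 000111110110111
Gen 5 (rule 146): 001011100000010
Gen 6 (rule 22): 011000010000111
Gen 7 (rule 146): 100100101001010
Gen 8 (rule 22): 111111101111011
Gen 9 (rule 146): 011111000110000
Gen 10 (rule 22): 100000101001000
Gen 11 (rule 146): 010001000110100
Gen 12 (rule 22): 111011101000110
Gen 13 (rule 146): 010001000101001
Gen 14 (rule 22): 111011101101111
Gen 15 (rule 146): 010001000000110

Answer: none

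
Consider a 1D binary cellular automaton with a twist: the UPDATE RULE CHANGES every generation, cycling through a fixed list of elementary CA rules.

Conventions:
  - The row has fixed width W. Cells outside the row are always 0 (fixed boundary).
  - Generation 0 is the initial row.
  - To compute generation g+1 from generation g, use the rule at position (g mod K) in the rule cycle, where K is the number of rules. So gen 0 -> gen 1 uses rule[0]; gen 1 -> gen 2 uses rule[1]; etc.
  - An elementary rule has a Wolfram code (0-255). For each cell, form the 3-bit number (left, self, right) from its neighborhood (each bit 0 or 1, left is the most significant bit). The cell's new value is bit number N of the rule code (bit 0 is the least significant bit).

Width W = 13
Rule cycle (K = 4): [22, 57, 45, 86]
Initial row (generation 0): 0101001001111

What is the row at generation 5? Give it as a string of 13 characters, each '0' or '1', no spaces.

Answer: 0100011100010

Derivation:
Gen 0: 0101001001111
Gen 1 (rule 22): 1101111110000
Gen 2 (rule 57): 1011000001111
Gen 3 (rule 45): 1110011101000
Gen 4 (rule 86): 0011100101100
Gen 5 (rule 22): 0100011100010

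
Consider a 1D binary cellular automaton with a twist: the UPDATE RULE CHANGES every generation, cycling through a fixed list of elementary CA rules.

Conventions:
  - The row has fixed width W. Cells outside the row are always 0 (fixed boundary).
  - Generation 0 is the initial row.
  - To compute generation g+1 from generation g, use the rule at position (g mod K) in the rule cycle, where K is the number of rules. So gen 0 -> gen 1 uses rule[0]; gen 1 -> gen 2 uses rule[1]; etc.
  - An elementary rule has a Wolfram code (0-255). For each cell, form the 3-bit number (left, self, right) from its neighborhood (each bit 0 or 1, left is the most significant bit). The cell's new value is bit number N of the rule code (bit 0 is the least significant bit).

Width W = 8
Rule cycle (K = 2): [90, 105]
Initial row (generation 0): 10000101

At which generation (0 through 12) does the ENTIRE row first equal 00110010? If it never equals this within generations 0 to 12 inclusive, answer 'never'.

Answer: 12

Derivation:
Gen 0: 10000101
Gen 1 (rule 90): 01001000
Gen 2 (rule 105): 00000011
Gen 3 (rule 90): 00000111
Gen 4 (rule 105): 11110101
Gen 5 (rule 90): 10010000
Gen 6 (rule 105): 00000111
Gen 7 (rule 90): 00001101
Gen 8 (rule 105): 11101110
Gen 9 (rule 90): 10101011
Gen 10 (rule 105): 01010111
Gen 11 (rule 90): 10000101
Gen 12 (rule 105): 00110010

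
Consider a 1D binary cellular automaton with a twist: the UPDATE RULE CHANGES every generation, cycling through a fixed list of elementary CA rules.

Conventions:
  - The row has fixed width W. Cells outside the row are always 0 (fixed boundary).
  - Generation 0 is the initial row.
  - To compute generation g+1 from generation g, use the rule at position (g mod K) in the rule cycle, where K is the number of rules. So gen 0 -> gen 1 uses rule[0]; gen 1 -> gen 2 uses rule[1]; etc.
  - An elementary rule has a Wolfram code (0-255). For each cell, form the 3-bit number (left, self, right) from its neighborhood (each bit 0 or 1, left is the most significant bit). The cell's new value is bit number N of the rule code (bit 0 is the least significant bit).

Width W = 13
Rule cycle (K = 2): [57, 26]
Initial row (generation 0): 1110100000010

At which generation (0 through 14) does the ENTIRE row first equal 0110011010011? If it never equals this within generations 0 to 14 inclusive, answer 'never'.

Answer: 13

Derivation:
Gen 0: 1110100000010
Gen 1 (rule 57): 1001011111001
Gen 2 (rule 26): 0110010000110
Gen 3 (rule 57): 0101001110101
Gen 4 (rule 26): 1000111000000
Gen 5 (rule 57): 0110100111111
Gen 6 (rule 26): 1100011100000
Gen 7 (rule 57): 1011010011111
Gen 8 (rule 26): 0010001110000
Gen 9 (rule 57): 1001101001111
Gen 10 (rule 26): 0111000111000
Gen 11 (rule 57): 0100110100111
Gen 12 (rule 26): 1011100011100
Gen 13 (rule 57): 0110011010011
Gen 14 (rule 26): 1101110001110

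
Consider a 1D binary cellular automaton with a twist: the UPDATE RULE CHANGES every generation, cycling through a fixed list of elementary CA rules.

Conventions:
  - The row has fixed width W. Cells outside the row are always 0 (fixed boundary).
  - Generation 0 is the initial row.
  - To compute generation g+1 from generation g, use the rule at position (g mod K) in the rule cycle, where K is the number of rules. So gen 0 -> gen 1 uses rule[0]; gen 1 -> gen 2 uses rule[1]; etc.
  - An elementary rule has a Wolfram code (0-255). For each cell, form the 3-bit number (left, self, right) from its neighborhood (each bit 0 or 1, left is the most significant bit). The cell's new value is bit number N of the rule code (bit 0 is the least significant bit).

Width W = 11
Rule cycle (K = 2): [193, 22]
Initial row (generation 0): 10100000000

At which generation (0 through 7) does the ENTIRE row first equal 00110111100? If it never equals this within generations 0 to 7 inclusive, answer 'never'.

Gen 0: 10100000000
Gen 1 (rule 193): 00001111111
Gen 2 (rule 22): 00010000000
Gen 3 (rule 193): 11000111111
Gen 4 (rule 22): 00101000000
Gen 5 (rule 193): 10000011111
Gen 6 (rule 22): 11000100000
Gen 7 (rule 193): 01010001111

Answer: never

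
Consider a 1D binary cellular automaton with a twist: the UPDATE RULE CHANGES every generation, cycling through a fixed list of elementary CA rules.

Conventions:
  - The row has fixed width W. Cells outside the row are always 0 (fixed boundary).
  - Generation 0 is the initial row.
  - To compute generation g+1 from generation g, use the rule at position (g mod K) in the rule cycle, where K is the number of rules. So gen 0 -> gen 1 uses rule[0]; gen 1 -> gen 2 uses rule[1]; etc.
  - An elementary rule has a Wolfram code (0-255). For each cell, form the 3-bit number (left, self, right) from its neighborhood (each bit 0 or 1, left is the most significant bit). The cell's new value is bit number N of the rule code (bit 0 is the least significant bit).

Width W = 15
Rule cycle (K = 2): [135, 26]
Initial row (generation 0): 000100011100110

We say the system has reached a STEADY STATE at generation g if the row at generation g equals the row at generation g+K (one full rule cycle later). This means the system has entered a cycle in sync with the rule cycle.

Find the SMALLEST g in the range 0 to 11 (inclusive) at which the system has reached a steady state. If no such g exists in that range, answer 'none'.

Gen 0: 000100011100110
Gen 1 (rule 135): 111101101001000
Gen 2 (rule 26): 100001000110100
Gen 3 (rule 135): 101111011000101
Gen 4 (rule 26): 001000010101000
Gen 5 (rule 135): 111011110101011
Gen 6 (rule 26): 100010000000010
Gen 7 (rule 135): 101110111111110
Gen 8 (rule 26): 001000100000001
Gen 9 (rule 135): 111011101111111
Gen 10 (rule 26): 100010001000000
Gen 11 (rule 135): 101110111011111
Gen 12 (rule 26): 001000100010000
Gen 13 (rule 135): 111011101110111

Answer: none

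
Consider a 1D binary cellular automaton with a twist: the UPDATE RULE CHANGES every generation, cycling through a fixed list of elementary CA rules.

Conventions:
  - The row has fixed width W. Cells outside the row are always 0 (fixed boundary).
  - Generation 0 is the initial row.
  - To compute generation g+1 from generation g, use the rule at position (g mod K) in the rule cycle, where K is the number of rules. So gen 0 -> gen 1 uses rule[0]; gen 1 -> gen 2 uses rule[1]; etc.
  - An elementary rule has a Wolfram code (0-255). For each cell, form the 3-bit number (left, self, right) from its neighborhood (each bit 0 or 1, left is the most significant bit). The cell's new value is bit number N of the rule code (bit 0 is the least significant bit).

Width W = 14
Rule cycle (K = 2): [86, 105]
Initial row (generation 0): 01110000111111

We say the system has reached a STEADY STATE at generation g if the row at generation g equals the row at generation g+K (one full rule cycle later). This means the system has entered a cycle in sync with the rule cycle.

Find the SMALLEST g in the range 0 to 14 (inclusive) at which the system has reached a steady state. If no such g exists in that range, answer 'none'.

Gen 0: 01110000111111
Gen 1 (rule 86): 10011001000001
Gen 2 (rule 105): 00011000011100
Gen 3 (rule 86): 00101100100110
Gen 4 (rule 105): 10011100000110
Gen 5 (rule 86): 11100110001011
Gen 6 (rule 105): 10100110100111
Gen 7 (rule 86): 10111010111001
Gen 8 (rule 105): 01101101101000
Gen 9 (rule 86): 10100100101100
Gen 10 (rule 105): 01000000011101
Gen 11 (rule 86): 11100000100101
Gen 12 (rule 105): 10101110000010
Gen 13 (rule 86): 10100011000111
Gen 14 (rule 105): 01001011010101
Gen 15 (rule 86): 11111001010101
Gen 16 (rule 105): 10001000101010

Answer: none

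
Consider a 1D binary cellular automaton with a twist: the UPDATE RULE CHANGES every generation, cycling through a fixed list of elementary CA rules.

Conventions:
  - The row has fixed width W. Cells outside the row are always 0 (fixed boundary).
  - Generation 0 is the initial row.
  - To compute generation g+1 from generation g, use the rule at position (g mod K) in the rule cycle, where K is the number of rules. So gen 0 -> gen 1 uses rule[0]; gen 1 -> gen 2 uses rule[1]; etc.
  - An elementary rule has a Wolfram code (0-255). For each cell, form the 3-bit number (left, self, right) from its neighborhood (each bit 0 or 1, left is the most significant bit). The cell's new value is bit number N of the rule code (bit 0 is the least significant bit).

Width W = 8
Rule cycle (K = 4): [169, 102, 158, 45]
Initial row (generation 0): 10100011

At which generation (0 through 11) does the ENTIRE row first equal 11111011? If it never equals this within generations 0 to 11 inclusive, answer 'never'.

Gen 0: 10100011
Gen 1 (rule 169): 01001010
Gen 2 (rule 102): 11011110
Gen 3 (rule 158): 10011101
Gen 4 (rule 45): 10010011
Gen 5 (rule 169): 00000010
Gen 6 (rule 102): 00000110
Gen 7 (rule 158): 00001101
Gen 8 (rule 45): 11101011
Gen 9 (rule 169): 11010110
Gen 10 (rule 102): 01111010
Gen 11 (rule 158): 11110011

Answer: never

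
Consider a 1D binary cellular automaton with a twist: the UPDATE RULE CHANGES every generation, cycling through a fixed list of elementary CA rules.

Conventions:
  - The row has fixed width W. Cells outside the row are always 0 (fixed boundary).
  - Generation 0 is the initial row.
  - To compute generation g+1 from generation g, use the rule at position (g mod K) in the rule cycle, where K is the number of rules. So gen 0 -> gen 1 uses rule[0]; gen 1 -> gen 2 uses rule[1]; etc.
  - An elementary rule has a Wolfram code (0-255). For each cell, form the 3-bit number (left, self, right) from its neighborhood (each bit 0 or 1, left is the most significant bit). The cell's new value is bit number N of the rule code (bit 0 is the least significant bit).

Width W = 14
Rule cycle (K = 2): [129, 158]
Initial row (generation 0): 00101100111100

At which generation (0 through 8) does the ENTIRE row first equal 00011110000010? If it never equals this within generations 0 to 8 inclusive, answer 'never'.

Gen 0: 00101100111100
Gen 1 (rule 129): 10000000011001
Gen 2 (rule 158): 11000000110111
Gen 3 (rule 129): 00011110000010
Gen 4 (rule 158): 00111101000111
Gen 5 (rule 129): 10011000010010
Gen 6 (rule 158): 11110100111111
Gen 7 (rule 129): 01100000011110
Gen 8 (rule 158): 11010000111101

Answer: 3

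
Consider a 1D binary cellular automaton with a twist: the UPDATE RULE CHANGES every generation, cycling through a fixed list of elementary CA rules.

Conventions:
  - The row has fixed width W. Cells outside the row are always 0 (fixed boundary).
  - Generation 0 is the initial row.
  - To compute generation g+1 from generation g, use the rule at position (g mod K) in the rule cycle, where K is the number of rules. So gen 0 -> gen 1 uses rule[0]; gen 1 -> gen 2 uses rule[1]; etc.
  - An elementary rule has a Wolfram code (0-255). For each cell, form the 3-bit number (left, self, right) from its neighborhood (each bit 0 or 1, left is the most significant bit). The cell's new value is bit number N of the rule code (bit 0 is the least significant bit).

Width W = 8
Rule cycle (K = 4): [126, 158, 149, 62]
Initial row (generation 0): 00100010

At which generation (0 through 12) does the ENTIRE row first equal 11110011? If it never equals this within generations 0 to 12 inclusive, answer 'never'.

Gen 0: 00100010
Gen 1 (rule 126): 01110111
Gen 2 (rule 158): 11100110
Gen 3 (rule 149): 01010001
Gen 4 (rule 62): 11111011
Gen 5 (rule 126): 10001111
Gen 6 (rule 158): 11011110
Gen 7 (rule 149): 00001101
Gen 8 (rule 62): 00011011
Gen 9 (rule 126): 00111111
Gen 10 (rule 158): 01111110
Gen 11 (rule 149): 00111101
Gen 12 (rule 62): 01100011

Answer: never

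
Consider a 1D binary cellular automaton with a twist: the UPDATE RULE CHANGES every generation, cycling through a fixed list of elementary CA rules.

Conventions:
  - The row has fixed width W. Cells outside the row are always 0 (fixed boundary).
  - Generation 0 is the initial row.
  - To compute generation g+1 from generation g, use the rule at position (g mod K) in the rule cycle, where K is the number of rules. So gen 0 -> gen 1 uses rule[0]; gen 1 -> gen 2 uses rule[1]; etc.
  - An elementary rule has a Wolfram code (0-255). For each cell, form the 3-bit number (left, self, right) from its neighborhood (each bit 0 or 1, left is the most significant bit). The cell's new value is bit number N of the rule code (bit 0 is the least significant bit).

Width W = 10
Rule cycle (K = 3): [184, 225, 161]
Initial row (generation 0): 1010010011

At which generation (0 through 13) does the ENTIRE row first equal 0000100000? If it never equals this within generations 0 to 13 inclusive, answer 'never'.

Answer: 13

Derivation:
Gen 0: 1010010011
Gen 1 (rule 184): 0101001010
Gen 2 (rule 225): 0010000100
Gen 3 (rule 161): 1000110001
Gen 4 (rule 184): 0100101000
Gen 5 (rule 225): 0000010011
Gen 6 (rule 161): 1111000000
Gen 7 (rule 184): 1110100000
Gen 8 (rule 225): 0111001111
Gen 9 (rule 161): 0010000110
Gen 10 (rule 184): 0001000101
Gen 11 (rule 225): 1100010010
Gen 12 (rule 161): 0001000000
Gen 13 (rule 184): 0000100000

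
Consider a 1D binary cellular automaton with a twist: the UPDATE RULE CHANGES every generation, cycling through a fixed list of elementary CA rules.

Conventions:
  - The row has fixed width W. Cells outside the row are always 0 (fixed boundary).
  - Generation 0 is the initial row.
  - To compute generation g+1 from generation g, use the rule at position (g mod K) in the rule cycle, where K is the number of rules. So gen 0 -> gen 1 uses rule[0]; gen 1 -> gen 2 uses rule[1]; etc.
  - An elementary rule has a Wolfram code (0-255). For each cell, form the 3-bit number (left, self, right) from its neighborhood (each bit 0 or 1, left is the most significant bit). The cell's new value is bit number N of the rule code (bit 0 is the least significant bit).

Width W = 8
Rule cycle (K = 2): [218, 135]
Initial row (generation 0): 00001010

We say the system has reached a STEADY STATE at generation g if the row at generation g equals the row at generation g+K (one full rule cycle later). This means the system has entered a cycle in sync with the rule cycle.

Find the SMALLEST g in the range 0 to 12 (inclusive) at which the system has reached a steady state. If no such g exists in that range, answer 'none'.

Answer: 9

Derivation:
Gen 0: 00001010
Gen 1 (rule 218): 00010001
Gen 2 (rule 135): 11110111
Gen 3 (rule 218): 11110111
Gen 4 (rule 135): 01100010
Gen 5 (rule 218): 11110101
Gen 6 (rule 135): 01100101
Gen 7 (rule 218): 11111000
Gen 8 (rule 135): 01110011
Gen 9 (rule 218): 11111111
Gen 10 (rule 135): 01111110
Gen 11 (rule 218): 11111111
Gen 12 (rule 135): 01111110
Gen 13 (rule 218): 11111111
Gen 14 (rule 135): 01111110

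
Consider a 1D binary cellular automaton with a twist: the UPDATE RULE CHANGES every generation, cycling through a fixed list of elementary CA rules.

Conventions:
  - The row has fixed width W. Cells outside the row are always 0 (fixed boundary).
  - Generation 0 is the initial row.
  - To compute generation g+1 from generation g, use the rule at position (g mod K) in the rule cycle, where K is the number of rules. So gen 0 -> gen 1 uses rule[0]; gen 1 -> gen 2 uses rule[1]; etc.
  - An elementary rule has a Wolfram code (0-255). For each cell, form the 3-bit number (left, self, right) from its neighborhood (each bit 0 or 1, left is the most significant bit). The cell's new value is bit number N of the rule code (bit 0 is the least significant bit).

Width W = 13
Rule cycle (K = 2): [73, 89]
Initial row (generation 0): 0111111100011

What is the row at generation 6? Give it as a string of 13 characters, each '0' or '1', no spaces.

Answer: 1111001111011

Derivation:
Gen 0: 0111111100011
Gen 1 (rule 73): 0100000101011
Gen 2 (rule 89): 0011110000011
Gen 3 (rule 73): 1010010111011
Gen 4 (rule 89): 0001000101011
Gen 5 (rule 73): 1100010000011
Gen 6 (rule 89): 1111001111011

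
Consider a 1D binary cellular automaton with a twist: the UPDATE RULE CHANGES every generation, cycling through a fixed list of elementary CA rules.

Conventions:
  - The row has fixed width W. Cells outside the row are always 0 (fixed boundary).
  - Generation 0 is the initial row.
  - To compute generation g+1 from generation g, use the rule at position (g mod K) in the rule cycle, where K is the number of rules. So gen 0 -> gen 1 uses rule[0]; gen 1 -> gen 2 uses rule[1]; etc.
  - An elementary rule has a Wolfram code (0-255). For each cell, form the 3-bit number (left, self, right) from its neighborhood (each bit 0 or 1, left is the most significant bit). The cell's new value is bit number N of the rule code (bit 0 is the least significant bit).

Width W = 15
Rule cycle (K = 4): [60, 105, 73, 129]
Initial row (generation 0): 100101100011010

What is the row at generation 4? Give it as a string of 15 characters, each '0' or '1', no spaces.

Answer: 000000000000001

Derivation:
Gen 0: 100101100011010
Gen 1 (rule 60): 110111010010111
Gen 2 (rule 105): 111101100001101
Gen 3 (rule 73): 100101101101100
Gen 4 (rule 129): 000000000000001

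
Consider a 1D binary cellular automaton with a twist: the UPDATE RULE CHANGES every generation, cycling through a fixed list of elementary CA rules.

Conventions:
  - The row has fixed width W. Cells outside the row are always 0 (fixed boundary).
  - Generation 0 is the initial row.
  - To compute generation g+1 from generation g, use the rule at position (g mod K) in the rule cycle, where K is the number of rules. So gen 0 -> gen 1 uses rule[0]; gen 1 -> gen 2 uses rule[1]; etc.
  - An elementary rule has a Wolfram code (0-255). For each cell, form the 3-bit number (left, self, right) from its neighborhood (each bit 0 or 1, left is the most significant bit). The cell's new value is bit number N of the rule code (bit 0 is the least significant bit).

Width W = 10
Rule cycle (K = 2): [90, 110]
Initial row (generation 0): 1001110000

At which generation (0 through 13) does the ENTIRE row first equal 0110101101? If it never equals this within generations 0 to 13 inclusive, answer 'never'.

Answer: never

Derivation:
Gen 0: 1001110000
Gen 1 (rule 90): 0111011000
Gen 2 (rule 110): 1101111000
Gen 3 (rule 90): 1101001100
Gen 4 (rule 110): 1111011100
Gen 5 (rule 90): 1001010110
Gen 6 (rule 110): 1011111110
Gen 7 (rule 90): 0010000011
Gen 8 (rule 110): 0110000111
Gen 9 (rule 90): 1111001101
Gen 10 (rule 110): 1001011111
Gen 11 (rule 90): 0110010001
Gen 12 (rule 110): 1110110011
Gen 13 (rule 90): 1010111111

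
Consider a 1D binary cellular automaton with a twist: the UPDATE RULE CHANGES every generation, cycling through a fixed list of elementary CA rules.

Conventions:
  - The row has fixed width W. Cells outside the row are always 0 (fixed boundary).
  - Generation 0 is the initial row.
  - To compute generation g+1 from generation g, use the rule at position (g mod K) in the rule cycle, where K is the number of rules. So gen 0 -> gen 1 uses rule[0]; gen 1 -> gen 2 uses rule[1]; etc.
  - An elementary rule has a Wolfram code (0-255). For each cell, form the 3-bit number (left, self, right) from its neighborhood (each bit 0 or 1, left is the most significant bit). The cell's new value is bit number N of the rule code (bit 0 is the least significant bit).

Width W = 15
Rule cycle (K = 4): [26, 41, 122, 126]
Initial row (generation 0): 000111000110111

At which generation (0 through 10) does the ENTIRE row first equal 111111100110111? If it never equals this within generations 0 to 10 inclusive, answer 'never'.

Gen 0: 000111000110111
Gen 1 (rule 26): 001100101100100
Gen 2 (rule 41): 101000011000001
Gen 3 (rule 122): 010100111100010
Gen 4 (rule 126): 111111100110111
Gen 5 (rule 26): 100000011100100
Gen 6 (rule 41): 001111010000001
Gen 7 (rule 122): 011001101000010
Gen 8 (rule 126): 111111111100111
Gen 9 (rule 26): 100000000011100
Gen 10 (rule 41): 001111111010001

Answer: 4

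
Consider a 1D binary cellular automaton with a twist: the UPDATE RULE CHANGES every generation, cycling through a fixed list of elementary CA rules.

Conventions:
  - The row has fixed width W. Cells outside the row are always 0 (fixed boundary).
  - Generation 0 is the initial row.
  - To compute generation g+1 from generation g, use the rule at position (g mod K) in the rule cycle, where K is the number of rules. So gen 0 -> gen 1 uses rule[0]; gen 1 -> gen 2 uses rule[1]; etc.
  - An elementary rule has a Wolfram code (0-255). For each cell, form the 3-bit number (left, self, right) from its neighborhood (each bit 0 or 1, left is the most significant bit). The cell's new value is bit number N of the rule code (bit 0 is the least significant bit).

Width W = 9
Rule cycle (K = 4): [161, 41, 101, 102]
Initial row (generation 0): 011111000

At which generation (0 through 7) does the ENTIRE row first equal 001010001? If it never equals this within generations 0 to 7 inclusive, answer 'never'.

Answer: never

Derivation:
Gen 0: 011111000
Gen 1 (rule 161): 001110011
Gen 2 (rule 41): 101000010
Gen 3 (rule 101): 111011010
Gen 4 (rule 102): 001101110
Gen 5 (rule 161): 100010100
Gen 6 (rule 41): 001001001
Gen 7 (rule 101): 101001001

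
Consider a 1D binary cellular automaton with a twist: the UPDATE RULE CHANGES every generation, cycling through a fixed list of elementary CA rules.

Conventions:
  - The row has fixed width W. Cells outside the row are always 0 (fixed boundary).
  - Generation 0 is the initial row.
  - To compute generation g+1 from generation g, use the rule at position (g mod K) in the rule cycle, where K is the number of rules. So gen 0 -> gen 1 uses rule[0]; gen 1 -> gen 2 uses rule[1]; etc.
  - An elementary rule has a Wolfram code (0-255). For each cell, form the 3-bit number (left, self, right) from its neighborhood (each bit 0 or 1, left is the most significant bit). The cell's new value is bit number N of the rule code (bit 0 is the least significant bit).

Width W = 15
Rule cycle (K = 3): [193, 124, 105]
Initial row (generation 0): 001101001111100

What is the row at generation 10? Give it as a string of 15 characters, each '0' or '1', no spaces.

Answer: 001110010000001

Derivation:
Gen 0: 001101001111100
Gen 1 (rule 193): 100100000111101
Gen 2 (rule 124): 110110000100111
Gen 3 (rule 105): 111110110000101
Gen 4 (rule 193): 011110010110000
Gen 5 (rule 124): 010011011111000
Gen 6 (rule 105): 000011110001011
Gen 7 (rule 193): 111001110100001
Gen 8 (rule 124): 101101011110001
Gen 9 (rule 105): 011110110010100
Gen 10 (rule 193): 001110010000001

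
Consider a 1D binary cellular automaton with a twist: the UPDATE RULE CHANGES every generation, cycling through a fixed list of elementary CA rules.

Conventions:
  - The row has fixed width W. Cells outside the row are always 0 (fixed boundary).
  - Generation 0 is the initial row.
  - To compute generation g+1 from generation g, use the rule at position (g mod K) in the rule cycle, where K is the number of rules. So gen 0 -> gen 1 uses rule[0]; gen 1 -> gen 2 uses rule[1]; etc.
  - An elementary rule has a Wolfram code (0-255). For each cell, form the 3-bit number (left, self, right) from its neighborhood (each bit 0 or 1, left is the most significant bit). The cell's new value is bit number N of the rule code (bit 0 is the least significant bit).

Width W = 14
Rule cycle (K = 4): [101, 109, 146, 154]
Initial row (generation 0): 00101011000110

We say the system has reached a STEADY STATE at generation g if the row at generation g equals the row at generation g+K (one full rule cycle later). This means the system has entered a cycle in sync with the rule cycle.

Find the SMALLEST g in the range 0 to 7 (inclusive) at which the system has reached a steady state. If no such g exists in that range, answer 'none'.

Answer: none

Derivation:
Gen 0: 00101011000110
Gen 1 (rule 101): 10111101010010
Gen 2 (rule 109): 11100111110010
Gen 3 (rule 146): 01011011101101
Gen 4 (rule 154): 10010011001000
Gen 5 (rule 101): 10010001001011
Gen 6 (rule 109): 10010101001111
Gen 7 (rule 146): 01100000110110
Gen 8 (rule 154): 11010001100101
Gen 9 (rule 101): 01110100100111
Gen 10 (rule 109): 01011100100101
Gen 11 (rule 146): 10001011011000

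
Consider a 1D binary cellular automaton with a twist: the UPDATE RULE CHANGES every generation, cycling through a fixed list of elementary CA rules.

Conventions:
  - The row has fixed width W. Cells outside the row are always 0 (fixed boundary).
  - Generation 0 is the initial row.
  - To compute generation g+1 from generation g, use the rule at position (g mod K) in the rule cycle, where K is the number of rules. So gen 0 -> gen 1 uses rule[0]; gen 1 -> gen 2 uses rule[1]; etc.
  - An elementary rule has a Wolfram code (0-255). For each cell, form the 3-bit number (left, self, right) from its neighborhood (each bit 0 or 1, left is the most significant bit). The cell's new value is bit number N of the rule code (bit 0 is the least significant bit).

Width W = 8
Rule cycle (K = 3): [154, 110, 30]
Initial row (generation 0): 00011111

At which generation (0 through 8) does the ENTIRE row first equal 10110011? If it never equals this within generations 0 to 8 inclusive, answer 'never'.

Answer: never

Derivation:
Gen 0: 00011111
Gen 1 (rule 154): 00111110
Gen 2 (rule 110): 01100010
Gen 3 (rule 30): 11010111
Gen 4 (rule 154): 10000110
Gen 5 (rule 110): 10001110
Gen 6 (rule 30): 11011001
Gen 7 (rule 154): 10010110
Gen 8 (rule 110): 10111110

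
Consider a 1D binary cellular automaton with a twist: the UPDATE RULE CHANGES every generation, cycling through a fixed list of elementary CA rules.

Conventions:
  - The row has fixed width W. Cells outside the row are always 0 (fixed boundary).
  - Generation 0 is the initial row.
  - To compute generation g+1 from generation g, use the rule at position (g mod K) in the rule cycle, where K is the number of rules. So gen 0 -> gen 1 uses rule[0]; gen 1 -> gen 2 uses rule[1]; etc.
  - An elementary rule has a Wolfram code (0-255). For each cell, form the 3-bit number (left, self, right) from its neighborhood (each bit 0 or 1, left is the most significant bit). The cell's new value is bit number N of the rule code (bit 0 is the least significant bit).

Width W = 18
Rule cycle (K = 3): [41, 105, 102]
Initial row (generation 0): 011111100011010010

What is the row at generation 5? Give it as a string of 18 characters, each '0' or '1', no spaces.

Gen 0: 011111100011010010
Gen 1 (rule 41): 010000001010100000
Gen 2 (rule 105): 000111100101001111
Gen 3 (rule 102): 001000101111010001
Gen 4 (rule 41): 100010011000100100
Gen 5 (rule 105): 001000011010000001

Answer: 001000011010000001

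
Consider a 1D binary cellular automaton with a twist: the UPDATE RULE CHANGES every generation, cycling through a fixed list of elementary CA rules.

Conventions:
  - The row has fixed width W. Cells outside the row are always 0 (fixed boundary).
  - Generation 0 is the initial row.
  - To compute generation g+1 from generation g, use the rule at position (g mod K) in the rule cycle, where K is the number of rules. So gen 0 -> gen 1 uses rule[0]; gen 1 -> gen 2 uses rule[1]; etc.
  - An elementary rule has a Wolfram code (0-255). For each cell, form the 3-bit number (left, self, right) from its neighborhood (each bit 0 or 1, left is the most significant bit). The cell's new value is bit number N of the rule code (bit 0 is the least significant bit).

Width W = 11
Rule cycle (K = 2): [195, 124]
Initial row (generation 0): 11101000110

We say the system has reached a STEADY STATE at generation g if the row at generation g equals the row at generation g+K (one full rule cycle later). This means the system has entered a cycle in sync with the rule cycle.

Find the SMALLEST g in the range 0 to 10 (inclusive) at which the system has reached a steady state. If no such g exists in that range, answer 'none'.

Gen 0: 11101000110
Gen 1 (rule 195): 01100011010
Gen 2 (rule 124): 01110011111
Gen 3 (rule 195): 10110101111
Gen 4 (rule 124): 11111111001
Gen 5 (rule 195): 01111111010
Gen 6 (rule 124): 01000001111
Gen 7 (rule 195): 10011110111
Gen 8 (rule 124): 11010011101
Gen 9 (rule 195): 01000101100
Gen 10 (rule 124): 01100111110
Gen 11 (rule 195): 10101011110
Gen 12 (rule 124): 11111110011

Answer: none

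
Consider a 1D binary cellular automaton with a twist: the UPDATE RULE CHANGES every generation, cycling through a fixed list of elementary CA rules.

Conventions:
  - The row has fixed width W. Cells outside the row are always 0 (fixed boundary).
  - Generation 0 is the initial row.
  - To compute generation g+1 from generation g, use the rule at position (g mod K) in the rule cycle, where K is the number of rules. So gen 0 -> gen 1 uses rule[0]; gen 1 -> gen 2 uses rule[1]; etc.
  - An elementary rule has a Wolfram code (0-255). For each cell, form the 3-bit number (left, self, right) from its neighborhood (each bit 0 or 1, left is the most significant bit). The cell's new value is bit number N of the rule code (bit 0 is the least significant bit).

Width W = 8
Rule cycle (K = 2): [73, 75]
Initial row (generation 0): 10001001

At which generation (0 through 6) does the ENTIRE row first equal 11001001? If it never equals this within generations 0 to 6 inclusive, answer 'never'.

Answer: 3

Derivation:
Gen 0: 10001001
Gen 1 (rule 73): 00100000
Gen 2 (rule 75): 11001111
Gen 3 (rule 73): 11001001
Gen 4 (rule 75): 11010010
Gen 5 (rule 73): 11000000
Gen 6 (rule 75): 11011111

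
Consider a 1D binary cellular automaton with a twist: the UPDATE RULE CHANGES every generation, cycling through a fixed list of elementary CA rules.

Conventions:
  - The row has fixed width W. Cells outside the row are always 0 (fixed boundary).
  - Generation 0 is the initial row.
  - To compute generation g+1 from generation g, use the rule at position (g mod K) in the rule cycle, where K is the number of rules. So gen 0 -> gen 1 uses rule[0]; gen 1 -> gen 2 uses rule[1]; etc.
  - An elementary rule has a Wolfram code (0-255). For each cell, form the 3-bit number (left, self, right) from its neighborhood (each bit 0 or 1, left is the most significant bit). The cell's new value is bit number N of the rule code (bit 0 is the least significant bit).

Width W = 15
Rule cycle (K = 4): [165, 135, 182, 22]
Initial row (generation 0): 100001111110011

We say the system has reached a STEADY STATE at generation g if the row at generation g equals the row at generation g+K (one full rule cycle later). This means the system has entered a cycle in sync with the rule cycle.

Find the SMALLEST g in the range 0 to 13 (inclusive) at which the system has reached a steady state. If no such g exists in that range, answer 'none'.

Gen 0: 100001111110011
Gen 1 (rule 165): 101100111100000
Gen 2 (rule 135): 100001011001111
Gen 3 (rule 182): 110011100110110
Gen 4 (rule 22): 001100011000001
Gen 5 (rule 165): 100001000011101
Gen 6 (rule 135): 101111011101001
Gen 7 (rule 182): 110110101011111
Gen 8 (rule 22): 000000101000000
Gen 9 (rule 165): 111110111011111
Gen 10 (rule 135): 011100010001110
Gen 11 (rule 182): 101010111010101
Gen 12 (rule 22): 101010000010101
Gen 13 (rule 165): 111110111011111
Gen 14 (rule 135): 011100010001110
Gen 15 (rule 182): 101010111010101
Gen 16 (rule 22): 101010000010101
Gen 17 (rule 165): 111110111011111

Answer: 9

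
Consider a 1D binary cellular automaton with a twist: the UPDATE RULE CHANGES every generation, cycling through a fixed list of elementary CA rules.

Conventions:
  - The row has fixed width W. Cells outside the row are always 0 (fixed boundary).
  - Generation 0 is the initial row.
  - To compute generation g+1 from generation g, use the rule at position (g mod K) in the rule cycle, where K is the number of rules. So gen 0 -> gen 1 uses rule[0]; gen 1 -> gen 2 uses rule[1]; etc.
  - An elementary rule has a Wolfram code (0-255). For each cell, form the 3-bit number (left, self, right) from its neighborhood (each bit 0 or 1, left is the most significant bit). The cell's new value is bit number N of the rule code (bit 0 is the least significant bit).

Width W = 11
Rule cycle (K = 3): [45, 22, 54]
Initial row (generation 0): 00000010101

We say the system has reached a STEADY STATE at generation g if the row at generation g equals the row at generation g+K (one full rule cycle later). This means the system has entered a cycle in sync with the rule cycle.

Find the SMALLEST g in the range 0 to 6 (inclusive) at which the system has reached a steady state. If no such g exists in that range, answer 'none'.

Gen 0: 00000010101
Gen 1 (rule 45): 11111011111
Gen 2 (rule 22): 00000000000
Gen 3 (rule 54): 00000000000
Gen 4 (rule 45): 11111111111
Gen 5 (rule 22): 00000000000
Gen 6 (rule 54): 00000000000
Gen 7 (rule 45): 11111111111
Gen 8 (rule 22): 00000000000
Gen 9 (rule 54): 00000000000

Answer: 2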